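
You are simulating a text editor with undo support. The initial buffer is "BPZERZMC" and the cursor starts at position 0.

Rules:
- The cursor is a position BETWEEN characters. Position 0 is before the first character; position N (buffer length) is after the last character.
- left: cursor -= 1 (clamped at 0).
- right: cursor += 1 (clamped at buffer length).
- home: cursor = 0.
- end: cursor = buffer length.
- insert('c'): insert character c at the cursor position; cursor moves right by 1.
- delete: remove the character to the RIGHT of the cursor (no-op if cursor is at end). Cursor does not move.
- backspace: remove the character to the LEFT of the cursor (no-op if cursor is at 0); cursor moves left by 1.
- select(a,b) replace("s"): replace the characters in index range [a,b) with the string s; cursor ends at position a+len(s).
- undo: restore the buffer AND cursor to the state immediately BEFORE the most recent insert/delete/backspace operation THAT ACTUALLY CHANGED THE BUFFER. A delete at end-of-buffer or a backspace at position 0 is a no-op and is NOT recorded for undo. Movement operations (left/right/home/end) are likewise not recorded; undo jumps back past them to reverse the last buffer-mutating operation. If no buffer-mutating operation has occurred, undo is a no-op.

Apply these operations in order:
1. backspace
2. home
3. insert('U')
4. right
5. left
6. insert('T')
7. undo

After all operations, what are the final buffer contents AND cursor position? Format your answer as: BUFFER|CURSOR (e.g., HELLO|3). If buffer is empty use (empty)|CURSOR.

Answer: UBPZERZMC|1

Derivation:
After op 1 (backspace): buf='BPZERZMC' cursor=0
After op 2 (home): buf='BPZERZMC' cursor=0
After op 3 (insert('U')): buf='UBPZERZMC' cursor=1
After op 4 (right): buf='UBPZERZMC' cursor=2
After op 5 (left): buf='UBPZERZMC' cursor=1
After op 6 (insert('T')): buf='UTBPZERZMC' cursor=2
After op 7 (undo): buf='UBPZERZMC' cursor=1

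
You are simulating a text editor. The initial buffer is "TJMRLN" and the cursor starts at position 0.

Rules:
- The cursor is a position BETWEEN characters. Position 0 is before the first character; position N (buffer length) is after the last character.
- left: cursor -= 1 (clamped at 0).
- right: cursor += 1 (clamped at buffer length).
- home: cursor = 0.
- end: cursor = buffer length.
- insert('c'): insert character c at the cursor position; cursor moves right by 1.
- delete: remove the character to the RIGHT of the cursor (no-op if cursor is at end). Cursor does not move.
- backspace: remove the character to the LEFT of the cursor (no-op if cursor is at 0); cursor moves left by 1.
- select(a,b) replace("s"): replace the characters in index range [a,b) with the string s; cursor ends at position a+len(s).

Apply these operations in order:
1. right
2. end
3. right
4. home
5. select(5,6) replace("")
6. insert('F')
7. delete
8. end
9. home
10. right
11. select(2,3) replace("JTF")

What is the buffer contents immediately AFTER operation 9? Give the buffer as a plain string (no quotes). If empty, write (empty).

After op 1 (right): buf='TJMRLN' cursor=1
After op 2 (end): buf='TJMRLN' cursor=6
After op 3 (right): buf='TJMRLN' cursor=6
After op 4 (home): buf='TJMRLN' cursor=0
After op 5 (select(5,6) replace("")): buf='TJMRL' cursor=5
After op 6 (insert('F')): buf='TJMRLF' cursor=6
After op 7 (delete): buf='TJMRLF' cursor=6
After op 8 (end): buf='TJMRLF' cursor=6
After op 9 (home): buf='TJMRLF' cursor=0

Answer: TJMRLF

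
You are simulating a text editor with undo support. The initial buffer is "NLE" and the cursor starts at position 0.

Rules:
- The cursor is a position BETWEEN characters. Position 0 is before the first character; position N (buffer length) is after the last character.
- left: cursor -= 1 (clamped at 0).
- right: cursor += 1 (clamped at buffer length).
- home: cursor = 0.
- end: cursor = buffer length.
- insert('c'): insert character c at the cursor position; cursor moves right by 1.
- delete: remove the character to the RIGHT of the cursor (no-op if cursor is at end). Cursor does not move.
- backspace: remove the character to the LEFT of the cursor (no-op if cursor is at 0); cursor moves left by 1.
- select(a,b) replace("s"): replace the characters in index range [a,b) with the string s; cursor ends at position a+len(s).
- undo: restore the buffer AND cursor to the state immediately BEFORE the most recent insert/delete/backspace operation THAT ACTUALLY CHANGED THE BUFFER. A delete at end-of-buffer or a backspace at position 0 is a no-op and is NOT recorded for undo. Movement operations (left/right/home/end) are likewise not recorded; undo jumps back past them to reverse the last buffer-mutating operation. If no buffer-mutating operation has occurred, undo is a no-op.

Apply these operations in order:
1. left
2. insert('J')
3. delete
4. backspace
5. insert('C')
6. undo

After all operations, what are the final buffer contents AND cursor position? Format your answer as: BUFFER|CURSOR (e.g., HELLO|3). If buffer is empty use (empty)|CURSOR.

After op 1 (left): buf='NLE' cursor=0
After op 2 (insert('J')): buf='JNLE' cursor=1
After op 3 (delete): buf='JLE' cursor=1
After op 4 (backspace): buf='LE' cursor=0
After op 5 (insert('C')): buf='CLE' cursor=1
After op 6 (undo): buf='LE' cursor=0

Answer: LE|0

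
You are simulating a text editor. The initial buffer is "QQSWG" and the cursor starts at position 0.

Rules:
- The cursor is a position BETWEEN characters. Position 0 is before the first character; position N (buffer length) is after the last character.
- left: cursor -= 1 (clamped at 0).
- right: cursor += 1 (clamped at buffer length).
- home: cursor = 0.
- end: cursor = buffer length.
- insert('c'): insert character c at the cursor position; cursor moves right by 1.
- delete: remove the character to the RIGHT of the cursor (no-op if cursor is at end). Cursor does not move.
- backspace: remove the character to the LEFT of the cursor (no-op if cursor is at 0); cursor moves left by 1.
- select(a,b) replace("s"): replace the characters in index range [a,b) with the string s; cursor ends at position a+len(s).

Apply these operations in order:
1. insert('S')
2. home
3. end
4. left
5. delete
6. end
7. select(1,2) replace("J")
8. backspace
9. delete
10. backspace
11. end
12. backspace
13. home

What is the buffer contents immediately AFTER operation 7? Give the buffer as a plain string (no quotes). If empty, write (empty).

Answer: SJQSW

Derivation:
After op 1 (insert('S')): buf='SQQSWG' cursor=1
After op 2 (home): buf='SQQSWG' cursor=0
After op 3 (end): buf='SQQSWG' cursor=6
After op 4 (left): buf='SQQSWG' cursor=5
After op 5 (delete): buf='SQQSW' cursor=5
After op 6 (end): buf='SQQSW' cursor=5
After op 7 (select(1,2) replace("J")): buf='SJQSW' cursor=2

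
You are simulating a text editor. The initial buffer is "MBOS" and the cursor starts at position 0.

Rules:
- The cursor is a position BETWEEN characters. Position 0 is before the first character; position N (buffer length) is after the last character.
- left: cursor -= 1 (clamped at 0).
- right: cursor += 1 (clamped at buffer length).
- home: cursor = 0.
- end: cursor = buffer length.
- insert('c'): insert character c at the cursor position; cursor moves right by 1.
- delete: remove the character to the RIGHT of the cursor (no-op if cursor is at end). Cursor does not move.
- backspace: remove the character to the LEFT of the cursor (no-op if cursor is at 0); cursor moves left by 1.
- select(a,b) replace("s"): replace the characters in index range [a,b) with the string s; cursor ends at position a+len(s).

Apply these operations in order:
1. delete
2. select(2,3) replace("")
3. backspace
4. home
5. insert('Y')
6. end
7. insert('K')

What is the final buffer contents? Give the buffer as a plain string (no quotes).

After op 1 (delete): buf='BOS' cursor=0
After op 2 (select(2,3) replace("")): buf='BO' cursor=2
After op 3 (backspace): buf='B' cursor=1
After op 4 (home): buf='B' cursor=0
After op 5 (insert('Y')): buf='YB' cursor=1
After op 6 (end): buf='YB' cursor=2
After op 7 (insert('K')): buf='YBK' cursor=3

Answer: YBK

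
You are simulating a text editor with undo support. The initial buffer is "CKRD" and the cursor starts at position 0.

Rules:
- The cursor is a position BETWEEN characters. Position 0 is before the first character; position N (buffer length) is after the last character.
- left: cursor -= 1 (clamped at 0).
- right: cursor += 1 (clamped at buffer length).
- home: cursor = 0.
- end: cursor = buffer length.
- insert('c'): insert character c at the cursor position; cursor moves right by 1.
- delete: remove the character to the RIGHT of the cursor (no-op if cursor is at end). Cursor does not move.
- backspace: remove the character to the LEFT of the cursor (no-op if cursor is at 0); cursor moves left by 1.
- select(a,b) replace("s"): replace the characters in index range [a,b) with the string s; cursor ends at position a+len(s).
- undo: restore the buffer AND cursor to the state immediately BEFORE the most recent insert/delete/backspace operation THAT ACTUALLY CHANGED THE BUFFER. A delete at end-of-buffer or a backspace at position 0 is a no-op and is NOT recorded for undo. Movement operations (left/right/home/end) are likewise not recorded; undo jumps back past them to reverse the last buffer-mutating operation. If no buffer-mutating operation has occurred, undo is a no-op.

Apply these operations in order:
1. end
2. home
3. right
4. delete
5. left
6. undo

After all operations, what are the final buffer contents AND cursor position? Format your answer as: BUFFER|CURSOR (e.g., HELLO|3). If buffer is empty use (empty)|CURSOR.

Answer: CKRD|1

Derivation:
After op 1 (end): buf='CKRD' cursor=4
After op 2 (home): buf='CKRD' cursor=0
After op 3 (right): buf='CKRD' cursor=1
After op 4 (delete): buf='CRD' cursor=1
After op 5 (left): buf='CRD' cursor=0
After op 6 (undo): buf='CKRD' cursor=1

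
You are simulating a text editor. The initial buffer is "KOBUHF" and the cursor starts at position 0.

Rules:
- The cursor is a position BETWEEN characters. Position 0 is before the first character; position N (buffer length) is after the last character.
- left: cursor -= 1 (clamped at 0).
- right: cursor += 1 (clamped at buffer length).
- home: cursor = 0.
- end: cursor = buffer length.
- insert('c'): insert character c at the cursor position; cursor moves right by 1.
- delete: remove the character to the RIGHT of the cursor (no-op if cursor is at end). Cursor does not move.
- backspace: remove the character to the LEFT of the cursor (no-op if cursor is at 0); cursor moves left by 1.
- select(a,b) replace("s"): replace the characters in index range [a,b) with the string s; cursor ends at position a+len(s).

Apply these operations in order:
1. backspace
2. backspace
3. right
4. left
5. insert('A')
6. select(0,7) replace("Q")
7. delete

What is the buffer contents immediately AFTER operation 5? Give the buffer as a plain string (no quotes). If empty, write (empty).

After op 1 (backspace): buf='KOBUHF' cursor=0
After op 2 (backspace): buf='KOBUHF' cursor=0
After op 3 (right): buf='KOBUHF' cursor=1
After op 4 (left): buf='KOBUHF' cursor=0
After op 5 (insert('A')): buf='AKOBUHF' cursor=1

Answer: AKOBUHF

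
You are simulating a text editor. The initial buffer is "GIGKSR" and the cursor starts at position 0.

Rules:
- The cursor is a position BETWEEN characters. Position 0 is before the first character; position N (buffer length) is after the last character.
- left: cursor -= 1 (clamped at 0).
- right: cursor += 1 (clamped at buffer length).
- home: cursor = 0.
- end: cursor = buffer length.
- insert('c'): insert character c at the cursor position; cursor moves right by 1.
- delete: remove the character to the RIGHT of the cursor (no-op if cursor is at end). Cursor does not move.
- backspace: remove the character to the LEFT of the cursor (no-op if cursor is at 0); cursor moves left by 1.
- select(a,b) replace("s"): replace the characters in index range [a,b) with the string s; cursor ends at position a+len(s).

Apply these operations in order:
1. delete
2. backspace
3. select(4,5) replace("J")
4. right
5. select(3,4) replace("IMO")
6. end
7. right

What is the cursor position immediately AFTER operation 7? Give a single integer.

Answer: 7

Derivation:
After op 1 (delete): buf='IGKSR' cursor=0
After op 2 (backspace): buf='IGKSR' cursor=0
After op 3 (select(4,5) replace("J")): buf='IGKSJ' cursor=5
After op 4 (right): buf='IGKSJ' cursor=5
After op 5 (select(3,4) replace("IMO")): buf='IGKIMOJ' cursor=6
After op 6 (end): buf='IGKIMOJ' cursor=7
After op 7 (right): buf='IGKIMOJ' cursor=7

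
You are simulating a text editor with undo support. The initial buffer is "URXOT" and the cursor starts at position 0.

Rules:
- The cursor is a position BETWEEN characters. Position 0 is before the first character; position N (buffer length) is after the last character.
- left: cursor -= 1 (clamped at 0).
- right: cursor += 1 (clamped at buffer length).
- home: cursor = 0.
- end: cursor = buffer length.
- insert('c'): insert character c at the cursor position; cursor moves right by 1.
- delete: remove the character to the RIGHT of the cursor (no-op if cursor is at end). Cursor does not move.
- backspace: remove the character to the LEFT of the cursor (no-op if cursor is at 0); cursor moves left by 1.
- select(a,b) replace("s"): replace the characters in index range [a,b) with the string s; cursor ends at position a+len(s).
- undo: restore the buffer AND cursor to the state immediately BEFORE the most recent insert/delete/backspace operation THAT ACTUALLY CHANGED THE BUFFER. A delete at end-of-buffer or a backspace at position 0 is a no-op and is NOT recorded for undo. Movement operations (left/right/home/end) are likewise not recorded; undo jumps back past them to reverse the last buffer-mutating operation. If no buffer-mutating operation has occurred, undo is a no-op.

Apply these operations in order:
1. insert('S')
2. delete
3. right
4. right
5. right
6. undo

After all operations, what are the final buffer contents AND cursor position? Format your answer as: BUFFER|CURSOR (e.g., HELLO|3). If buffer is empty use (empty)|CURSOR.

After op 1 (insert('S')): buf='SURXOT' cursor=1
After op 2 (delete): buf='SRXOT' cursor=1
After op 3 (right): buf='SRXOT' cursor=2
After op 4 (right): buf='SRXOT' cursor=3
After op 5 (right): buf='SRXOT' cursor=4
After op 6 (undo): buf='SURXOT' cursor=1

Answer: SURXOT|1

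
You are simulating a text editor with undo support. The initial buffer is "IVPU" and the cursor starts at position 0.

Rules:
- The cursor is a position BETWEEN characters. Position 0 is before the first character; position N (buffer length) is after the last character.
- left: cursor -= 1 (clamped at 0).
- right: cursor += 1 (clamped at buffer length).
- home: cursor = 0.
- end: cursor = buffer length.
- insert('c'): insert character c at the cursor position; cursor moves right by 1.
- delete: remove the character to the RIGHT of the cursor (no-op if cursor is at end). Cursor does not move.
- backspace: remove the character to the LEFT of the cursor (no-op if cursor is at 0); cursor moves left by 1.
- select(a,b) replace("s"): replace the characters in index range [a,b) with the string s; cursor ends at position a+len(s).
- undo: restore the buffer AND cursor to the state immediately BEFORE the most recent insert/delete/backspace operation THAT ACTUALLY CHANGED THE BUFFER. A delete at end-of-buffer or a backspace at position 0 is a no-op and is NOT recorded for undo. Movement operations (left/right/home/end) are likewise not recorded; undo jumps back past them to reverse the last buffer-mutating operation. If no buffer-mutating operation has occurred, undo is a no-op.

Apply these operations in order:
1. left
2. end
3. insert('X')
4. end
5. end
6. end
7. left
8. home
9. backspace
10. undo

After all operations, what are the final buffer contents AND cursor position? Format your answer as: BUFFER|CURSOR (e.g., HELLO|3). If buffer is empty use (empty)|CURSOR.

Answer: IVPU|4

Derivation:
After op 1 (left): buf='IVPU' cursor=0
After op 2 (end): buf='IVPU' cursor=4
After op 3 (insert('X')): buf='IVPUX' cursor=5
After op 4 (end): buf='IVPUX' cursor=5
After op 5 (end): buf='IVPUX' cursor=5
After op 6 (end): buf='IVPUX' cursor=5
After op 7 (left): buf='IVPUX' cursor=4
After op 8 (home): buf='IVPUX' cursor=0
After op 9 (backspace): buf='IVPUX' cursor=0
After op 10 (undo): buf='IVPU' cursor=4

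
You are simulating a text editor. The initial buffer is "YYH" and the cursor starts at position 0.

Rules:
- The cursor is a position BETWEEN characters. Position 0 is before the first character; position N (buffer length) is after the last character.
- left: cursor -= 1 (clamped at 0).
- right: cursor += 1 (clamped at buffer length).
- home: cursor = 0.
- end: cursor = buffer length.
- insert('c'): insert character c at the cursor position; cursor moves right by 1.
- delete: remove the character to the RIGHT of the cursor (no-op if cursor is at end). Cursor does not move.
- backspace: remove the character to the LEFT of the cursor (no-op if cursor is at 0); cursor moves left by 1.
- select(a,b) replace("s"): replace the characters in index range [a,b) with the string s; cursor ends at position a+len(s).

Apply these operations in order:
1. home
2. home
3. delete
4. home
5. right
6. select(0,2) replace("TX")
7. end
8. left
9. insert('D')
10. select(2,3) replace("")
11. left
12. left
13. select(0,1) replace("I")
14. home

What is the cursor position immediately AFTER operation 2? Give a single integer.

After op 1 (home): buf='YYH' cursor=0
After op 2 (home): buf='YYH' cursor=0

Answer: 0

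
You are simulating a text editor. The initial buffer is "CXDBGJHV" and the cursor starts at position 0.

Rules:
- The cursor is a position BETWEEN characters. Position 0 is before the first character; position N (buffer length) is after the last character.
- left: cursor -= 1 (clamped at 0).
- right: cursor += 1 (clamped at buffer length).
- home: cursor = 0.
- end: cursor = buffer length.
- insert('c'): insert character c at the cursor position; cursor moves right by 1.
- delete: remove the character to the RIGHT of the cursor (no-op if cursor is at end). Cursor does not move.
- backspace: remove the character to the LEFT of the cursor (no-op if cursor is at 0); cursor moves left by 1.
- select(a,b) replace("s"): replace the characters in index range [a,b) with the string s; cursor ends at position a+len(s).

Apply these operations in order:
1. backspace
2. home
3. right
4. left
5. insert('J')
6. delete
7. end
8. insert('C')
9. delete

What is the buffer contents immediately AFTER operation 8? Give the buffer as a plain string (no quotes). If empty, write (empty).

Answer: JXDBGJHVC

Derivation:
After op 1 (backspace): buf='CXDBGJHV' cursor=0
After op 2 (home): buf='CXDBGJHV' cursor=0
After op 3 (right): buf='CXDBGJHV' cursor=1
After op 4 (left): buf='CXDBGJHV' cursor=0
After op 5 (insert('J')): buf='JCXDBGJHV' cursor=1
After op 6 (delete): buf='JXDBGJHV' cursor=1
After op 7 (end): buf='JXDBGJHV' cursor=8
After op 8 (insert('C')): buf='JXDBGJHVC' cursor=9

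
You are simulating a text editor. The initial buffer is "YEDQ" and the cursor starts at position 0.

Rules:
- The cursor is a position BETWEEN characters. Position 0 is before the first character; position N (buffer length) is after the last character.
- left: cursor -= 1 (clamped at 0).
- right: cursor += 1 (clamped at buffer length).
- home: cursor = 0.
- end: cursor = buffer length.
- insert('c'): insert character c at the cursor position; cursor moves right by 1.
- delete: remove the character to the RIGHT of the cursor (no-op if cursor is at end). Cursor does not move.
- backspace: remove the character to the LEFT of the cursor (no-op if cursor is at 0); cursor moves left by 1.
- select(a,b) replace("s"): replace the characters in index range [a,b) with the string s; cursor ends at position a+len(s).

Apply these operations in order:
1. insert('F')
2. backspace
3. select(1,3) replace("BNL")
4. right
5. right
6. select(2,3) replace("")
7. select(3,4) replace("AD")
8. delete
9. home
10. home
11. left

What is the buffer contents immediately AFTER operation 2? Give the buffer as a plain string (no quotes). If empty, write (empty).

After op 1 (insert('F')): buf='FYEDQ' cursor=1
After op 2 (backspace): buf='YEDQ' cursor=0

Answer: YEDQ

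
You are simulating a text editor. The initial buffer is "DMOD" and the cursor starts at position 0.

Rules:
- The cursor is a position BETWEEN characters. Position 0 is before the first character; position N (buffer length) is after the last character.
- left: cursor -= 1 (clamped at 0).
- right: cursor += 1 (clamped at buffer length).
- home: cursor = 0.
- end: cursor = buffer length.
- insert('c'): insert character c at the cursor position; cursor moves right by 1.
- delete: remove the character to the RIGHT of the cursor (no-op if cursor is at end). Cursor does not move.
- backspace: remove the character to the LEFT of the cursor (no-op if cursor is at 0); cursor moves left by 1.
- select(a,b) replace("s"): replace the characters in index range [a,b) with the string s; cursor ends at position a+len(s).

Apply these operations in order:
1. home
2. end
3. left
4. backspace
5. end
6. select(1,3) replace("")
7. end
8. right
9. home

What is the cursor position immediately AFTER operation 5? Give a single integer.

Answer: 3

Derivation:
After op 1 (home): buf='DMOD' cursor=0
After op 2 (end): buf='DMOD' cursor=4
After op 3 (left): buf='DMOD' cursor=3
After op 4 (backspace): buf='DMD' cursor=2
After op 5 (end): buf='DMD' cursor=3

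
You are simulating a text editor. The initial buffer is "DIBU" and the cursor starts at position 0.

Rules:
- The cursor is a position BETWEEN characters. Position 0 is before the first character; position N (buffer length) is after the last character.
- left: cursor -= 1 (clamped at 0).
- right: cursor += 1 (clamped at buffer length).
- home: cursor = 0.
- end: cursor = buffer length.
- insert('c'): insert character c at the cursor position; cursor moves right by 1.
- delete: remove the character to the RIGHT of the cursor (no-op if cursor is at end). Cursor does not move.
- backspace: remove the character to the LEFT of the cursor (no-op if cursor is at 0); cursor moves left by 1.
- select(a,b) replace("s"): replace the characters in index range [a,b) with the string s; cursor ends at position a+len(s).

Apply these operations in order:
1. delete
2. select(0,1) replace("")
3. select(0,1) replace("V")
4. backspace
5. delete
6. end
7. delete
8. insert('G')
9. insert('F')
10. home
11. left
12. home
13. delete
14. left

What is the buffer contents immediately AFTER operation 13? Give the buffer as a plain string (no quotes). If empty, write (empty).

After op 1 (delete): buf='IBU' cursor=0
After op 2 (select(0,1) replace("")): buf='BU' cursor=0
After op 3 (select(0,1) replace("V")): buf='VU' cursor=1
After op 4 (backspace): buf='U' cursor=0
After op 5 (delete): buf='(empty)' cursor=0
After op 6 (end): buf='(empty)' cursor=0
After op 7 (delete): buf='(empty)' cursor=0
After op 8 (insert('G')): buf='G' cursor=1
After op 9 (insert('F')): buf='GF' cursor=2
After op 10 (home): buf='GF' cursor=0
After op 11 (left): buf='GF' cursor=0
After op 12 (home): buf='GF' cursor=0
After op 13 (delete): buf='F' cursor=0

Answer: F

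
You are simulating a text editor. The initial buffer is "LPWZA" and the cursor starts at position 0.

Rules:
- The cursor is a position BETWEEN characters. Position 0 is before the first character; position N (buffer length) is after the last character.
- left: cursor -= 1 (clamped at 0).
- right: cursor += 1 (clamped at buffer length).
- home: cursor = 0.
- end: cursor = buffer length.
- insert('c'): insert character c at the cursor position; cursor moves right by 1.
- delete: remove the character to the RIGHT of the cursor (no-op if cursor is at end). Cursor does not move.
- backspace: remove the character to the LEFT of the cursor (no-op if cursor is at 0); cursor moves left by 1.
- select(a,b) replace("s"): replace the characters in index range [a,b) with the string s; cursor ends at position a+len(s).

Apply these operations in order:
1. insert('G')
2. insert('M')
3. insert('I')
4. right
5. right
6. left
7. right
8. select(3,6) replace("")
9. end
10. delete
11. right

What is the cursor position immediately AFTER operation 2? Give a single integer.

After op 1 (insert('G')): buf='GLPWZA' cursor=1
After op 2 (insert('M')): buf='GMLPWZA' cursor=2

Answer: 2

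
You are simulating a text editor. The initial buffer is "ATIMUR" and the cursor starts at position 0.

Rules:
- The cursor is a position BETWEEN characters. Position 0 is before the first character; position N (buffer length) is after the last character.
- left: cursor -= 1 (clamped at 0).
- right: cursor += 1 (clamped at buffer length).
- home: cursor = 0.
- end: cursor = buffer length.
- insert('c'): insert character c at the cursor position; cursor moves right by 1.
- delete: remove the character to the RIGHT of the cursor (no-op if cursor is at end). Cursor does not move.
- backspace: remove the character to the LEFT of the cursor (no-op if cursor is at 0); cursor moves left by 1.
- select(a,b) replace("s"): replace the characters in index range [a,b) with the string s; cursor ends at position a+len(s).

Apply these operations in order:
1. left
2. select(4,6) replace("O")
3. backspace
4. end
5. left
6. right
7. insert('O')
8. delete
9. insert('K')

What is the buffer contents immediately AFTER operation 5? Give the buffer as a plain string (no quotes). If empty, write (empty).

Answer: ATIM

Derivation:
After op 1 (left): buf='ATIMUR' cursor=0
After op 2 (select(4,6) replace("O")): buf='ATIMO' cursor=5
After op 3 (backspace): buf='ATIM' cursor=4
After op 4 (end): buf='ATIM' cursor=4
After op 5 (left): buf='ATIM' cursor=3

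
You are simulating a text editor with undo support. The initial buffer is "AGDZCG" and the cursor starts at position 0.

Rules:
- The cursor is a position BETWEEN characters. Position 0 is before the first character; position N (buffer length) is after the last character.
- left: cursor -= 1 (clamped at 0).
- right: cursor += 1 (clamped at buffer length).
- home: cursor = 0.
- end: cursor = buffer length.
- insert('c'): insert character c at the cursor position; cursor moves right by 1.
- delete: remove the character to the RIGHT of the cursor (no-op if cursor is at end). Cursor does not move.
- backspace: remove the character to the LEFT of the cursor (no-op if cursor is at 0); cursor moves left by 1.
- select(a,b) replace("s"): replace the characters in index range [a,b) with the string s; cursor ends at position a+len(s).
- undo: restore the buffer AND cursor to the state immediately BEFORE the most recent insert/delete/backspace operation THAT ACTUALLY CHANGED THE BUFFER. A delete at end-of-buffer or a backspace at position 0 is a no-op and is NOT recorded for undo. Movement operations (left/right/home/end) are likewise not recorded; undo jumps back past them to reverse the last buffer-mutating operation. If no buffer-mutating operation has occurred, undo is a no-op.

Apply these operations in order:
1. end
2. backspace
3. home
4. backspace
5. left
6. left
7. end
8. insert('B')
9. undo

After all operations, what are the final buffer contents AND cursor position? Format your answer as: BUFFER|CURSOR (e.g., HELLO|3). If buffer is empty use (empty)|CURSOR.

Answer: AGDZC|5

Derivation:
After op 1 (end): buf='AGDZCG' cursor=6
After op 2 (backspace): buf='AGDZC' cursor=5
After op 3 (home): buf='AGDZC' cursor=0
After op 4 (backspace): buf='AGDZC' cursor=0
After op 5 (left): buf='AGDZC' cursor=0
After op 6 (left): buf='AGDZC' cursor=0
After op 7 (end): buf='AGDZC' cursor=5
After op 8 (insert('B')): buf='AGDZCB' cursor=6
After op 9 (undo): buf='AGDZC' cursor=5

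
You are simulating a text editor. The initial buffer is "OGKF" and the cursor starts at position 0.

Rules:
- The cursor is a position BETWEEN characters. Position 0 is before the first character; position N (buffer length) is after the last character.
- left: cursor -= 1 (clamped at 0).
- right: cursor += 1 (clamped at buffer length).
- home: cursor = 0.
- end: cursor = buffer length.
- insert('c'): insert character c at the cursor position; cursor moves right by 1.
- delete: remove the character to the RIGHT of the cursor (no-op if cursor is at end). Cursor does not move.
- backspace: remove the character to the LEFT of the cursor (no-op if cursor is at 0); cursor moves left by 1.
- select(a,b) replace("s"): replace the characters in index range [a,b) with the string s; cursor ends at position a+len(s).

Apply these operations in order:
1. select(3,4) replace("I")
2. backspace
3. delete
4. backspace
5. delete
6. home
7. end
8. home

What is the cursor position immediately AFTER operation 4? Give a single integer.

Answer: 2

Derivation:
After op 1 (select(3,4) replace("I")): buf='OGKI' cursor=4
After op 2 (backspace): buf='OGK' cursor=3
After op 3 (delete): buf='OGK' cursor=3
After op 4 (backspace): buf='OG' cursor=2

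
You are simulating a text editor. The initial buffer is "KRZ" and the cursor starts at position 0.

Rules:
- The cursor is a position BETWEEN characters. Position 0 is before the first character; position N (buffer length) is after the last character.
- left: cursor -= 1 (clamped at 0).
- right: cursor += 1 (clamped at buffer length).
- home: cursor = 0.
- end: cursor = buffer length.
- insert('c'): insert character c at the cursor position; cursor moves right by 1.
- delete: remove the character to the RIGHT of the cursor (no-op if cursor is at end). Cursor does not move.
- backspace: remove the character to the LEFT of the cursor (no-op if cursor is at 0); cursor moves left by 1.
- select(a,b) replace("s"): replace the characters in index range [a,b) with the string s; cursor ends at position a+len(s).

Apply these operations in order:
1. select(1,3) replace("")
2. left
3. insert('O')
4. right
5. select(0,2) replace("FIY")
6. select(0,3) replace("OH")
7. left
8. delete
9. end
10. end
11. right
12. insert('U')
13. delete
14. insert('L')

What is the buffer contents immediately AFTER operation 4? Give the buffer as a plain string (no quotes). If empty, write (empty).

Answer: OK

Derivation:
After op 1 (select(1,3) replace("")): buf='K' cursor=1
After op 2 (left): buf='K' cursor=0
After op 3 (insert('O')): buf='OK' cursor=1
After op 4 (right): buf='OK' cursor=2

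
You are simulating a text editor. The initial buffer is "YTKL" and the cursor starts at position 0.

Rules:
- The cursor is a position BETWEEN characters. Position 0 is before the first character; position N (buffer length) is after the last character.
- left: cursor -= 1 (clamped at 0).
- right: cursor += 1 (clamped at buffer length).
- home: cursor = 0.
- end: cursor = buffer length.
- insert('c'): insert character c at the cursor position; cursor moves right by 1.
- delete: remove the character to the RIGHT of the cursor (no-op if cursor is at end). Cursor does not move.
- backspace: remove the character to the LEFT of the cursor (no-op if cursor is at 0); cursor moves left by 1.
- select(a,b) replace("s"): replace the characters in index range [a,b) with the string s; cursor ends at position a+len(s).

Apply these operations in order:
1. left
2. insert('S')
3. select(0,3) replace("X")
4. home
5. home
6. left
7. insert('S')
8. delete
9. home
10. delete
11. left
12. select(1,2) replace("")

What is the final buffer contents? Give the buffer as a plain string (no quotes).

Answer: K

Derivation:
After op 1 (left): buf='YTKL' cursor=0
After op 2 (insert('S')): buf='SYTKL' cursor=1
After op 3 (select(0,3) replace("X")): buf='XKL' cursor=1
After op 4 (home): buf='XKL' cursor=0
After op 5 (home): buf='XKL' cursor=0
After op 6 (left): buf='XKL' cursor=0
After op 7 (insert('S')): buf='SXKL' cursor=1
After op 8 (delete): buf='SKL' cursor=1
After op 9 (home): buf='SKL' cursor=0
After op 10 (delete): buf='KL' cursor=0
After op 11 (left): buf='KL' cursor=0
After op 12 (select(1,2) replace("")): buf='K' cursor=1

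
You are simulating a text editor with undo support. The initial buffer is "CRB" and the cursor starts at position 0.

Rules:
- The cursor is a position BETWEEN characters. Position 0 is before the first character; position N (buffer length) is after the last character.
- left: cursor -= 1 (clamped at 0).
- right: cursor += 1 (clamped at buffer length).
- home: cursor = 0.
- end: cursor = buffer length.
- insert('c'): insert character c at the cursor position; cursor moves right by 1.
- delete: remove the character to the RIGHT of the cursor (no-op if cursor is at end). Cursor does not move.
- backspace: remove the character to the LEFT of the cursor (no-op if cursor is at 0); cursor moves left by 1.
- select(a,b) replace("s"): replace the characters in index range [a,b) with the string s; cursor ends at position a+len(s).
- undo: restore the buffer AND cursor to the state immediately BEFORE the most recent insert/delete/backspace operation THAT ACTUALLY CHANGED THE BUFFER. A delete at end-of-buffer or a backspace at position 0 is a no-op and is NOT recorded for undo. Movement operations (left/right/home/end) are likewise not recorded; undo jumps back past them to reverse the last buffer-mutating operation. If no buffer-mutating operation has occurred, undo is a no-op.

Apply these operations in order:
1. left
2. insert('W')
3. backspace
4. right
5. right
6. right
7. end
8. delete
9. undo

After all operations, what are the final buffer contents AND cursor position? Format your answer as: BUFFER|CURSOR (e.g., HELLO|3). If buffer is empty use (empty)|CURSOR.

Answer: WCRB|1

Derivation:
After op 1 (left): buf='CRB' cursor=0
After op 2 (insert('W')): buf='WCRB' cursor=1
After op 3 (backspace): buf='CRB' cursor=0
After op 4 (right): buf='CRB' cursor=1
After op 5 (right): buf='CRB' cursor=2
After op 6 (right): buf='CRB' cursor=3
After op 7 (end): buf='CRB' cursor=3
After op 8 (delete): buf='CRB' cursor=3
After op 9 (undo): buf='WCRB' cursor=1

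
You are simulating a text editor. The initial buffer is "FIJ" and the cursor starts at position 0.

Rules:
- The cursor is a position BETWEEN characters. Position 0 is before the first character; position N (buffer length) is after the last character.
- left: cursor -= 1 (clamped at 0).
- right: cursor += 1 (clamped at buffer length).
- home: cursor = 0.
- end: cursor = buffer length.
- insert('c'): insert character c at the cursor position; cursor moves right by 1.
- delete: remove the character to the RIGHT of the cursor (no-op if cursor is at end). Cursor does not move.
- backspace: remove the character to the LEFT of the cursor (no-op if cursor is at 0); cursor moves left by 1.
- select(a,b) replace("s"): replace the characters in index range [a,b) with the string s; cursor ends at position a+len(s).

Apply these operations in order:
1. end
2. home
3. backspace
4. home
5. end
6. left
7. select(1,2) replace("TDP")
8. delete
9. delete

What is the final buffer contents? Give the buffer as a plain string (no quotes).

After op 1 (end): buf='FIJ' cursor=3
After op 2 (home): buf='FIJ' cursor=0
After op 3 (backspace): buf='FIJ' cursor=0
After op 4 (home): buf='FIJ' cursor=0
After op 5 (end): buf='FIJ' cursor=3
After op 6 (left): buf='FIJ' cursor=2
After op 7 (select(1,2) replace("TDP")): buf='FTDPJ' cursor=4
After op 8 (delete): buf='FTDP' cursor=4
After op 9 (delete): buf='FTDP' cursor=4

Answer: FTDP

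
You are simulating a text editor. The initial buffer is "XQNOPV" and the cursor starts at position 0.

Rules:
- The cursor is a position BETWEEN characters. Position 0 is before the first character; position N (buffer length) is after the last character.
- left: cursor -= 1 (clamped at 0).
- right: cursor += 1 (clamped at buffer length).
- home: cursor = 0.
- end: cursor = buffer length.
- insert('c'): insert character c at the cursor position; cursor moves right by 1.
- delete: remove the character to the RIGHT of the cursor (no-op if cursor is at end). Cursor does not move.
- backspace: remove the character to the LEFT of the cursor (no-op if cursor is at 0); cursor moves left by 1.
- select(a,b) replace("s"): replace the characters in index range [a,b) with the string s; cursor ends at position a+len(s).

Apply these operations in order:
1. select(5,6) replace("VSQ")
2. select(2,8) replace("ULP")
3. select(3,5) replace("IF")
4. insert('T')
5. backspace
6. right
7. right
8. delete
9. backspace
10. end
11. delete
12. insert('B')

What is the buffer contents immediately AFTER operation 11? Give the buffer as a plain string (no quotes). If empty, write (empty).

Answer: XQUI

Derivation:
After op 1 (select(5,6) replace("VSQ")): buf='XQNOPVSQ' cursor=8
After op 2 (select(2,8) replace("ULP")): buf='XQULP' cursor=5
After op 3 (select(3,5) replace("IF")): buf='XQUIF' cursor=5
After op 4 (insert('T')): buf='XQUIFT' cursor=6
After op 5 (backspace): buf='XQUIF' cursor=5
After op 6 (right): buf='XQUIF' cursor=5
After op 7 (right): buf='XQUIF' cursor=5
After op 8 (delete): buf='XQUIF' cursor=5
After op 9 (backspace): buf='XQUI' cursor=4
After op 10 (end): buf='XQUI' cursor=4
After op 11 (delete): buf='XQUI' cursor=4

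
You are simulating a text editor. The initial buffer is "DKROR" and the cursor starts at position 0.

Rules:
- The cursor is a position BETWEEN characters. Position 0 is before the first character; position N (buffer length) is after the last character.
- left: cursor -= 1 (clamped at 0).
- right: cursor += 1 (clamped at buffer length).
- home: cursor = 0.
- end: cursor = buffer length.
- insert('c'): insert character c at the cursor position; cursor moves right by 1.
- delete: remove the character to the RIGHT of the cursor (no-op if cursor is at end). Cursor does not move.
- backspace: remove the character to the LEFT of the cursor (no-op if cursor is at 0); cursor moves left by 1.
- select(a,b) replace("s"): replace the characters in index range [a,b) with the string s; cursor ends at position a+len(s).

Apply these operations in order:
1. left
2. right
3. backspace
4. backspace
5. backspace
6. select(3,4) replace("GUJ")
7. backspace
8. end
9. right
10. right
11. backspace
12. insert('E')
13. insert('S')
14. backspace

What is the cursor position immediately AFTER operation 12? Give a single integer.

Answer: 5

Derivation:
After op 1 (left): buf='DKROR' cursor=0
After op 2 (right): buf='DKROR' cursor=1
After op 3 (backspace): buf='KROR' cursor=0
After op 4 (backspace): buf='KROR' cursor=0
After op 5 (backspace): buf='KROR' cursor=0
After op 6 (select(3,4) replace("GUJ")): buf='KROGUJ' cursor=6
After op 7 (backspace): buf='KROGU' cursor=5
After op 8 (end): buf='KROGU' cursor=5
After op 9 (right): buf='KROGU' cursor=5
After op 10 (right): buf='KROGU' cursor=5
After op 11 (backspace): buf='KROG' cursor=4
After op 12 (insert('E')): buf='KROGE' cursor=5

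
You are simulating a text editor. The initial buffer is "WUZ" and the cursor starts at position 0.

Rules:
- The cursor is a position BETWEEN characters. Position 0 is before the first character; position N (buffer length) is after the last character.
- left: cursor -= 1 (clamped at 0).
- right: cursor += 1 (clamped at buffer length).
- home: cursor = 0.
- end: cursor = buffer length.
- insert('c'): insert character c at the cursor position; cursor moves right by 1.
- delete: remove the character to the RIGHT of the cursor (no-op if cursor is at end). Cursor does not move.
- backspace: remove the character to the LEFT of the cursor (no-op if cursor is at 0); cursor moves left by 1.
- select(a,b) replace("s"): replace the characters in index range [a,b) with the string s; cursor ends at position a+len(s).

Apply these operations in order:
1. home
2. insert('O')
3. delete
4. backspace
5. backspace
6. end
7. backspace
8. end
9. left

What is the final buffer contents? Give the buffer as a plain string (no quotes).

After op 1 (home): buf='WUZ' cursor=0
After op 2 (insert('O')): buf='OWUZ' cursor=1
After op 3 (delete): buf='OUZ' cursor=1
After op 4 (backspace): buf='UZ' cursor=0
After op 5 (backspace): buf='UZ' cursor=0
After op 6 (end): buf='UZ' cursor=2
After op 7 (backspace): buf='U' cursor=1
After op 8 (end): buf='U' cursor=1
After op 9 (left): buf='U' cursor=0

Answer: U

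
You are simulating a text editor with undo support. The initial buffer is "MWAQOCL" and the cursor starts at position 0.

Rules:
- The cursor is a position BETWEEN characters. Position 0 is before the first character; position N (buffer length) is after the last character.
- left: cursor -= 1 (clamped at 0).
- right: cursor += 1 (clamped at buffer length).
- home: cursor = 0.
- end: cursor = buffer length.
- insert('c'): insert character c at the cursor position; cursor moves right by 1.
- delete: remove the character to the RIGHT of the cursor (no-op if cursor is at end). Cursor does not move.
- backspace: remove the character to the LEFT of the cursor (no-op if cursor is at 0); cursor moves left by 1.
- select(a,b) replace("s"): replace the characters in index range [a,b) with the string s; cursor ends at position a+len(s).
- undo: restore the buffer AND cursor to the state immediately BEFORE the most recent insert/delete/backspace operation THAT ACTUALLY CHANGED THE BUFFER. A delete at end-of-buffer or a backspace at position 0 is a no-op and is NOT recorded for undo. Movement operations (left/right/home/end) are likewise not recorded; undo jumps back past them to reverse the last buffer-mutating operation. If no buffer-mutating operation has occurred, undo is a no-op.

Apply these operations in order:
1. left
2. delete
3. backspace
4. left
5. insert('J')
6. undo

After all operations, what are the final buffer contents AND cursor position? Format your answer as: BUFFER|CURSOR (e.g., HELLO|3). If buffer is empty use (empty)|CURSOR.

After op 1 (left): buf='MWAQOCL' cursor=0
After op 2 (delete): buf='WAQOCL' cursor=0
After op 3 (backspace): buf='WAQOCL' cursor=0
After op 4 (left): buf='WAQOCL' cursor=0
After op 5 (insert('J')): buf='JWAQOCL' cursor=1
After op 6 (undo): buf='WAQOCL' cursor=0

Answer: WAQOCL|0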